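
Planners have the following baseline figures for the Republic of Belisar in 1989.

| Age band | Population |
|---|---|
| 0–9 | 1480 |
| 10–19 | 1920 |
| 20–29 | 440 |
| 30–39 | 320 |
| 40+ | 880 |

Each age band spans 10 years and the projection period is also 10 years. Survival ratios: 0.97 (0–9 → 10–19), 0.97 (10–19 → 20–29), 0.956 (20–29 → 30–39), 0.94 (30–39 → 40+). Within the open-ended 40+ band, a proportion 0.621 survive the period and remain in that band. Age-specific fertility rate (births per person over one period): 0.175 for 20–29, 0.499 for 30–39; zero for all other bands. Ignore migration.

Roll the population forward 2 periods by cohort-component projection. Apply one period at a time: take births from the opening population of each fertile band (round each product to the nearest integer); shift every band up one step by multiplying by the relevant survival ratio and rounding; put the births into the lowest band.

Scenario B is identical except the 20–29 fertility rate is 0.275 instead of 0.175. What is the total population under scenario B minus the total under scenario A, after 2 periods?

After projecting period 1:
Births: 440 × 0.175 = 77  |  320 × 0.499 = 160 → 237
10–19: 1480 × 0.97 = 1436
20–29: 1920 × 0.97 = 1862
30–39: 440 × 0.956 = 421
40+: 320 × 0.94 + 880 × 0.621 = 301 + 546 = 847
→ [237, 1436, 1862, 421, 847]
After projecting period 2:
Births: 1862 × 0.175 = 326  |  421 × 0.499 = 210 → 536
10–19: 237 × 0.97 = 230
20–29: 1436 × 0.97 = 1393
30–39: 1862 × 0.956 = 1780
40+: 421 × 0.94 + 847 × 0.621 = 396 + 526 = 922
→ [536, 230, 1393, 1780, 922]
Scenario A total after 2 periods: 4861
Scenario B projection —
After projecting period 1:
Births: 440 × 0.275 = 121  |  320 × 0.499 = 160 → 281
10–19: 1480 × 0.97 = 1436
20–29: 1920 × 0.97 = 1862
30–39: 440 × 0.956 = 421
40+: 320 × 0.94 + 880 × 0.621 = 301 + 546 = 847
→ [281, 1436, 1862, 421, 847]
After projecting period 2:
Births: 1862 × 0.275 = 512  |  421 × 0.499 = 210 → 722
10–19: 281 × 0.97 = 273
20–29: 1436 × 0.97 = 1393
30–39: 1862 × 0.956 = 1780
40+: 421 × 0.94 + 847 × 0.621 = 396 + 526 = 922
→ [722, 273, 1393, 1780, 922]
Scenario B total after 2 periods: 5090
Difference B − A = 5090 − 4861 = 229

229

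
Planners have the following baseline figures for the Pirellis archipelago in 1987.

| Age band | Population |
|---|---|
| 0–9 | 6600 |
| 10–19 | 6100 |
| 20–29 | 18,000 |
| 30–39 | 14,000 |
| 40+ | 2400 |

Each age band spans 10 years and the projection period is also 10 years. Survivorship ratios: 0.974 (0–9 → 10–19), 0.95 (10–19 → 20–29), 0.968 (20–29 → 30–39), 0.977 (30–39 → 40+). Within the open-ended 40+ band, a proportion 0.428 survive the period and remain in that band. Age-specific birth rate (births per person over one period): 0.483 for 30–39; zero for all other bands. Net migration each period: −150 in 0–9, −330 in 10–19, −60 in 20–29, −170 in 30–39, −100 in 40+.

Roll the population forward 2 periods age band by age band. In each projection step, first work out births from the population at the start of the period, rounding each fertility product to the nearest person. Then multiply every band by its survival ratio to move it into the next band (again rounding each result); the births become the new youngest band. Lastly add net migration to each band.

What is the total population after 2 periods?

Numbering the groups 1..5 from youngest to oldest:
After projecting period 1:
Births: 14000 × 0.483 = 6762
Group 2: 6600 × 0.974 = 6428
Group 3: 6100 × 0.95 = 5795
Group 4: 18000 × 0.968 = 17424
Group 5: 14000 × 0.977 + 2400 × 0.428 = 13678 + 1027 = 14705
Net migration: Group 1 − 150 → 6612; Group 2 − 330 → 6098; Group 3 − 60 → 5735; Group 4 − 170 → 17254; Group 5 − 100 → 14605
Population now: 0–9=6612, 10–19=6098, 20–29=5735, 30–39=17254, 40+=14605
After projecting period 2:
Births: 17254 × 0.483 = 8334
Group 2: 6612 × 0.974 = 6440
Group 3: 6098 × 0.95 = 5793
Group 4: 5735 × 0.968 = 5551
Group 5: 17254 × 0.977 + 14605 × 0.428 = 16857 + 6251 = 23108
Net migration: Group 1 − 150 → 8184; Group 2 − 330 → 6110; Group 3 − 60 → 5733; Group 4 − 170 → 5381; Group 5 − 100 → 23008
Population now: 0–9=8184, 10–19=6110, 20–29=5733, 30–39=5381, 40+=23008
Total after period 2: 8184 + 6110 + 5733 + 5381 + 23008 = 48416

48416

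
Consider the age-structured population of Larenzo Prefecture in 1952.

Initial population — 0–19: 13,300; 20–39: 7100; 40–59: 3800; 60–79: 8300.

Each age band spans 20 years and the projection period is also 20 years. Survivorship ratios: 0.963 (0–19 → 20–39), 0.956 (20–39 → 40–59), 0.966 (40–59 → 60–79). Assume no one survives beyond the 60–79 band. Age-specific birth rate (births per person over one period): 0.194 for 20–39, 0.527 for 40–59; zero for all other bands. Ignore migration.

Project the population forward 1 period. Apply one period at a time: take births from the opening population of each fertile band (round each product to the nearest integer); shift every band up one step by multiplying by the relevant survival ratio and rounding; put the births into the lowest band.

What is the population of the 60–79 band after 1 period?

[period 1]
Births: 7100 × 0.194 = 1377, 3800 × 0.527 = 2003 → total 3380
20–39: 13300 × 0.963 = 12808
40–59: 7100 × 0.956 = 6788
60–79: 3800 × 0.966 = 3671
→ [3380, 12808, 6788, 3671]

3671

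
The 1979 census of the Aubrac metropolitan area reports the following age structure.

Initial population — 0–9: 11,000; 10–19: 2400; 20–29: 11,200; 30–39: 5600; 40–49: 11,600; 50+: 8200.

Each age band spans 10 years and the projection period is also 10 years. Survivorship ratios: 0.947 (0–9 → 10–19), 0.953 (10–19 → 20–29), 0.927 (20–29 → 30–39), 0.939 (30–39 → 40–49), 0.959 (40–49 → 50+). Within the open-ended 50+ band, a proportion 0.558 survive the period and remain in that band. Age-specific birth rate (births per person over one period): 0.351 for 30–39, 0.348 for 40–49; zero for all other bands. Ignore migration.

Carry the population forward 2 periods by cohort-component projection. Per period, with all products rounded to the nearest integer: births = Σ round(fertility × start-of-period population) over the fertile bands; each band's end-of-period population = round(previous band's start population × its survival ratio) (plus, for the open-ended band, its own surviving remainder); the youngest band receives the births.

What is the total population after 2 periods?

46758

After projecting period 1:
Births: 5600 × 0.351 = 1966, 11600 × 0.348 = 4037 → 6003
10–19: 11000 × 0.947 = 10417
20–29: 2400 × 0.953 = 2287
30–39: 11200 × 0.927 = 10382
40–49: 5600 × 0.939 = 5258
50+: 11600 × 0.959 + 8200 × 0.558 = 11124 + 4576 = 15700
Population now: 0–9=6003, 10–19=10417, 20–29=2287, 30–39=10382, 40–49=5258, 50+=15700
After projecting period 2:
Births: 10382 × 0.351 = 3644, 5258 × 0.348 = 1830 → 5474
10–19: 6003 × 0.947 = 5685
20–29: 10417 × 0.953 = 9927
30–39: 2287 × 0.927 = 2120
40–49: 10382 × 0.939 = 9749
50+: 5258 × 0.959 + 15700 × 0.558 = 5042 + 8761 = 13803
Population now: 0–9=5474, 10–19=5685, 20–29=9927, 30–39=2120, 40–49=9749, 50+=13803
Total after period 2: 5474 + 5685 + 9927 + 2120 + 9749 + 13803 = 46758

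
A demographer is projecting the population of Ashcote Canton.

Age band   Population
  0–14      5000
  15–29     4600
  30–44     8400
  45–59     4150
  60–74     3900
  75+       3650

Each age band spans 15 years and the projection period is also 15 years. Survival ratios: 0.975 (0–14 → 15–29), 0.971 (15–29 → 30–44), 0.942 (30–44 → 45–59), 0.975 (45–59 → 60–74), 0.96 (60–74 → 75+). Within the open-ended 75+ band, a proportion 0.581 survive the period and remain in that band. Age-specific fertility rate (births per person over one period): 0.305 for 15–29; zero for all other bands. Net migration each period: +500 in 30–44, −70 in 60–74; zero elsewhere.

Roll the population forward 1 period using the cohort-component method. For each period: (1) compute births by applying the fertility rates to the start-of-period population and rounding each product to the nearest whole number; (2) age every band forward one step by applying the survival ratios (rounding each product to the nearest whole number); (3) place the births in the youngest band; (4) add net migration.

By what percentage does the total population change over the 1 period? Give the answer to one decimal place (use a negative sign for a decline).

-2.4

Period 1:
Births: 4600 * 0.305 = 1403
15–29: 5000 * 0.975 = 4875
30–44: 4600 * 0.971 = 4467
45–59: 8400 * 0.942 = 7913
60–74: 4150 * 0.975 = 4046
75+: 3900 * 0.96 + 3650 * 0.581 = 3744 + 2121 = 5865
Net migration: 30–44 + 500 → 4967; 60–74 − 70 → 3976
→ [1403, 4875, 4967, 7913, 3976, 5865]
Total: 29700 → 28999; change = -701; percentage change = -2.4%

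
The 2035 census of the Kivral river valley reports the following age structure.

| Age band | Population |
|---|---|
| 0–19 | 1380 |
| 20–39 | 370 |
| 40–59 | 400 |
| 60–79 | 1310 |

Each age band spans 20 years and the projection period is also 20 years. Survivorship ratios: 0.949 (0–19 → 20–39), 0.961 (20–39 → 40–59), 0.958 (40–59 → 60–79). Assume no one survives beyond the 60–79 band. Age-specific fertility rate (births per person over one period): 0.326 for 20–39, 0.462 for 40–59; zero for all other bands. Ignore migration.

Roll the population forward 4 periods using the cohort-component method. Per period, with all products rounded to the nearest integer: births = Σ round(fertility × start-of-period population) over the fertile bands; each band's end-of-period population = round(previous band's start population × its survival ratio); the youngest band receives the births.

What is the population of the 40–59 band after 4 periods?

[period 1]
Births: 370 × 0.326 = 121  |  400 × 0.462 = 185 ⇒ total 306
20–39: 1380 × 0.949 = 1310
40–59: 370 × 0.961 = 356
60–79: 400 × 0.958 = 383
Population now: 0–19=306, 20–39=1310, 40–59=356, 60–79=383
[period 2]
Births: 1310 × 0.326 = 427  |  356 × 0.462 = 164 ⇒ total 591
20–39: 306 × 0.949 = 290
40–59: 1310 × 0.961 = 1259
60–79: 356 × 0.958 = 341
Population now: 0–19=591, 20–39=290, 40–59=1259, 60–79=341
[period 3]
Births: 290 × 0.326 = 95  |  1259 × 0.462 = 582 ⇒ total 677
20–39: 591 × 0.949 = 561
40–59: 290 × 0.961 = 279
60–79: 1259 × 0.958 = 1206
Population now: 0–19=677, 20–39=561, 40–59=279, 60–79=1206
[period 4]
Births: 561 × 0.326 = 183  |  279 × 0.462 = 129 ⇒ total 312
20–39: 677 × 0.949 = 642
40–59: 561 × 0.961 = 539
60–79: 279 × 0.958 = 267
Population now: 0–19=312, 20–39=642, 40–59=539, 60–79=267

539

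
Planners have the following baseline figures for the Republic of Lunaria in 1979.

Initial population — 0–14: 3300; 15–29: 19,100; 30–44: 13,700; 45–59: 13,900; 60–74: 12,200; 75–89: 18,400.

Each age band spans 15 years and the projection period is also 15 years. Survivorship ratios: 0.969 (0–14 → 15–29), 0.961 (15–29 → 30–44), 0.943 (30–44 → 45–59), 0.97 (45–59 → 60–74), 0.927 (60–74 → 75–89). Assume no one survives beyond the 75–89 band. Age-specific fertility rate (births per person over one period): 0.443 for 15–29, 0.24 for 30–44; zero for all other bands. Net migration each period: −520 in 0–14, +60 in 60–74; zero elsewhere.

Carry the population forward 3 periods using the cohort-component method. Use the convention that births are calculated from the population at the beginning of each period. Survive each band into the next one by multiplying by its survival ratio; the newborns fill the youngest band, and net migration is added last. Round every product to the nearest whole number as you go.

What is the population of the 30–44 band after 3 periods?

Period 1.
Births: 19100 * 0.443 = 8461  |  13700 * 0.24 = 3288 → total 11749
15–29: 3300 * 0.969 = 3198
30–44: 19100 * 0.961 = 18355
45–59: 13700 * 0.943 = 12919
60–74: 13900 * 0.97 = 13483
75–89: 12200 * 0.927 = 11309
Net migration: 0–14 − 520 → 11229; 60–74 + 60 → 13543
End of period: [11229, 3198, 18355, 12919, 13543, 11309]
Period 2.
Births: 3198 * 0.443 = 1417  |  18355 * 0.24 = 4405 → total 5822
15–29: 11229 * 0.969 = 10881
30–44: 3198 * 0.961 = 3073
45–59: 18355 * 0.943 = 17309
60–74: 12919 * 0.97 = 12531
75–89: 13543 * 0.927 = 12554
Net migration: 0–14 − 520 → 5302; 60–74 + 60 → 12591
End of period: [5302, 10881, 3073, 17309, 12591, 12554]
Period 3.
Births: 10881 * 0.443 = 4820  |  3073 * 0.24 = 738 → total 5558
15–29: 5302 * 0.969 = 5138
30–44: 10881 * 0.961 = 10457
45–59: 3073 * 0.943 = 2898
60–74: 17309 * 0.97 = 16790
75–89: 12591 * 0.927 = 11672
Net migration: 0–14 − 520 → 5038; 60–74 + 60 → 16850
End of period: [5038, 5138, 10457, 2898, 16850, 11672]

10457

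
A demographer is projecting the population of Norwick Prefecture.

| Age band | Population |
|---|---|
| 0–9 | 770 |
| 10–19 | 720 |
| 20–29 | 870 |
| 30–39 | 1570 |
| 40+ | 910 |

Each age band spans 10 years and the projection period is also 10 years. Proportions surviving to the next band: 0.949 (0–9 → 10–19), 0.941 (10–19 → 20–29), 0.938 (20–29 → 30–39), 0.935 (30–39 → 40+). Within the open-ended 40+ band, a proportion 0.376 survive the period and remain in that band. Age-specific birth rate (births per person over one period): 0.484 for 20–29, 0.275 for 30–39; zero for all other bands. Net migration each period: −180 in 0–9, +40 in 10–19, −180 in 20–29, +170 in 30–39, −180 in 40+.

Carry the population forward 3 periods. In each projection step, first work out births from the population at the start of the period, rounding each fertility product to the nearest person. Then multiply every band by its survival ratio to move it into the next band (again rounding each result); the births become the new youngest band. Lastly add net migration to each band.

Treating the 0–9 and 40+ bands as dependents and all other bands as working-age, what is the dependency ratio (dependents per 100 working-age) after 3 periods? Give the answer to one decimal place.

Period 1.
Births: 870 * 0.484 = 421, 1570 * 0.275 = 432 ⇒ total 853
10–19: 770 * 0.949 = 731
20–29: 720 * 0.941 = 678
30–39: 870 * 0.938 = 816
40+: 1570 * 0.935 + 910 * 0.376 = 1468 + 342 = 1810
Net migration: 0–9 − 180 → 673; 10–19 + 40 → 771; 20–29 − 180 → 498; 30–39 + 170 → 986; 40+ − 180 → 1630
→ [673, 771, 498, 986, 1630]
Period 2.
Births: 498 * 0.484 = 241, 986 * 0.275 = 271 ⇒ total 512
10–19: 673 * 0.949 = 639
20–29: 771 * 0.941 = 726
30–39: 498 * 0.938 = 467
40+: 986 * 0.935 + 1630 * 0.376 = 922 + 613 = 1535
Net migration: 0–9 − 180 → 332; 10–19 + 40 → 679; 20–29 − 180 → 546; 30–39 + 170 → 637; 40+ − 180 → 1355
→ [332, 679, 546, 637, 1355]
Period 3.
Births: 546 * 0.484 = 264, 637 * 0.275 = 175 ⇒ total 439
10–19: 332 * 0.949 = 315
20–29: 679 * 0.941 = 639
30–39: 546 * 0.938 = 512
40+: 637 * 0.935 + 1355 * 0.376 = 596 + 509 = 1105
Net migration: 0–9 − 180 → 259; 10–19 + 40 → 355; 20–29 − 180 → 459; 30–39 + 170 → 682; 40+ − 180 → 925
→ [259, 355, 459, 682, 925]
Dependents (band 0–9 + band 40+) = 259 + 925 = 1184; working-age = 1496; ratio = 1184/1496 × 100 = 79.1

79.1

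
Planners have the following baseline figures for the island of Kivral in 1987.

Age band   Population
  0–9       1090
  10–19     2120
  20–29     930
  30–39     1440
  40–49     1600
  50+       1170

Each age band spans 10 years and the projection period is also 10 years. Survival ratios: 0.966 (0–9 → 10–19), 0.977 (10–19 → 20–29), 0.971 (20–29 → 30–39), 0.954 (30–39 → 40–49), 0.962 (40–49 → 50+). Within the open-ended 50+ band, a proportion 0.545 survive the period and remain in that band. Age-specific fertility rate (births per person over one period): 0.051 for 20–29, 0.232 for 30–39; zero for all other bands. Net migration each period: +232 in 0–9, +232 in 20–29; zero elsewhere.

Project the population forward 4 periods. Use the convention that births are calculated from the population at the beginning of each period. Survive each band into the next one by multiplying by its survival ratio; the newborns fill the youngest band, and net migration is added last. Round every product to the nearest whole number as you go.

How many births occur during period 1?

381

(Groups numbered youngest = 1 to oldest = 6.)
Period 1:
Births: 930 * 0.051 = 47, 1440 * 0.232 = 334 → total 381
Group 2: 1090 * 0.966 = 1053
Group 3: 2120 * 0.977 = 2071
Group 4: 930 * 0.971 = 903
Group 5: 1440 * 0.954 = 1374
Group 6: 1600 * 0.962 + 1170 * 0.545 = 1539 + 638 = 2177
Net migration: Group 1 + 232 → 613; Group 3 + 232 → 2303
Population now: 0–9=613, 10–19=1053, 20–29=2303, 30–39=903, 40–49=1374, 50+=2177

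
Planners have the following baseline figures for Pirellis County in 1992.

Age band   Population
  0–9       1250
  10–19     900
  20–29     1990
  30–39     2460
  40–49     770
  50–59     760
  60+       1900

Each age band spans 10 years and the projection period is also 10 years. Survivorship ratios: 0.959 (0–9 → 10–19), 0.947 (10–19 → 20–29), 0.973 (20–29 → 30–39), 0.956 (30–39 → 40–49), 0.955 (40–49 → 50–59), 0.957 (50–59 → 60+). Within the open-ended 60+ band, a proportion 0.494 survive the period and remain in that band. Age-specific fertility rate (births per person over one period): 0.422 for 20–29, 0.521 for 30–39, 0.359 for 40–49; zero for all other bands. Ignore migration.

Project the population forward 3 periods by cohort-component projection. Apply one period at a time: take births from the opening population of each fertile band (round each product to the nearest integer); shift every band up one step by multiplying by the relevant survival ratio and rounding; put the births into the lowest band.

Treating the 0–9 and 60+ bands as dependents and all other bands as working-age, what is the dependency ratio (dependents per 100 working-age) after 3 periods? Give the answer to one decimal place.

56.2

Call the groups 1 to 7, youngest first.
[period 1]
Births: 1990 × 0.422 = 840  |  2460 × 0.521 = 1282  |  770 × 0.359 = 276 — total 2398
Group 2: 1250 × 0.959 = 1199
Group 3: 900 × 0.947 = 852
Group 4: 1990 × 0.973 = 1936
Group 5: 2460 × 0.956 = 2352
Group 6: 770 × 0.955 = 735
Group 7: 760 × 0.957 + 1900 × 0.494 = 727 + 939 = 1666
→ [2398, 1199, 852, 1936, 2352, 735, 1666]
[period 2]
Births: 852 × 0.422 = 360  |  1936 × 0.521 = 1009  |  2352 × 0.359 = 844 — total 2213
Group 2: 2398 × 0.959 = 2300
Group 3: 1199 × 0.947 = 1135
Group 4: 852 × 0.973 = 829
Group 5: 1936 × 0.956 = 1851
Group 6: 2352 × 0.955 = 2246
Group 7: 735 × 0.957 + 1666 × 0.494 = 703 + 823 = 1526
→ [2213, 2300, 1135, 829, 1851, 2246, 1526]
[period 3]
Births: 1135 × 0.422 = 479  |  829 × 0.521 = 432  |  1851 × 0.359 = 665 — total 1576
Group 2: 2213 × 0.959 = 2122
Group 3: 2300 × 0.947 = 2178
Group 4: 1135 × 0.973 = 1104
Group 5: 829 × 0.956 = 793
Group 6: 1851 × 0.955 = 1768
Group 7: 2246 × 0.957 + 1526 × 0.494 = 2149 + 754 = 2903
→ [1576, 2122, 2178, 1104, 793, 1768, 2903]
Dependents (band 0–9 + band 60+) = 1576 + 2903 = 4479; working-age = 7965; ratio = 4479/7965 × 100 = 56.2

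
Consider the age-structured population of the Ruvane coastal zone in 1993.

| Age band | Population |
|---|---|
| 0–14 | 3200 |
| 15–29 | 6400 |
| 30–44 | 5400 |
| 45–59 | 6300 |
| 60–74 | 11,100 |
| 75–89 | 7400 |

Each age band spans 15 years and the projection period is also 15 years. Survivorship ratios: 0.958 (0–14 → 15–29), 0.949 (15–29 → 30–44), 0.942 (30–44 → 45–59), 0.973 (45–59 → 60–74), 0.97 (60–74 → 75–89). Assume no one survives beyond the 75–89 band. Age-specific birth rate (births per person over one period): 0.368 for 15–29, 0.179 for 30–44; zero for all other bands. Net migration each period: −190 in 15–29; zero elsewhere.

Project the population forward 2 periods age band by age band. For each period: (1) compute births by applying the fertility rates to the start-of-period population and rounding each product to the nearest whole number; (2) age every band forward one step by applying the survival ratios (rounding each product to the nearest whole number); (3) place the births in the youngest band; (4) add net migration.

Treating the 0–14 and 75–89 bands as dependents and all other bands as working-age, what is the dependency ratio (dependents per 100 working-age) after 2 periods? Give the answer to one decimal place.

[period 1]
Births: 6400 × 0.368 = 2355 ; 5400 × 0.179 = 967 ⇒ total 3322
15–29: 3200 × 0.958 = 3066
30–44: 6400 × 0.949 = 6074
45–59: 5400 × 0.942 = 5087
60–74: 6300 × 0.973 = 6130
75–89: 11100 × 0.97 = 10767
Net migration: 15–29 − 190 → 2876
End of period: [3322, 2876, 6074, 5087, 6130, 10767]
[period 2]
Births: 2876 × 0.368 = 1058 ; 6074 × 0.179 = 1087 ⇒ total 2145
15–29: 3322 × 0.958 = 3182
30–44: 2876 × 0.949 = 2729
45–59: 6074 × 0.942 = 5722
60–74: 5087 × 0.973 = 4950
75–89: 6130 × 0.97 = 5946
Net migration: 15–29 − 190 → 2992
End of period: [2145, 2992, 2729, 5722, 4950, 5946]
Dependents (band 0–14 + band 75–89) = 2145 + 5946 = 8091; working-age = 16393; ratio = 8091/16393 × 100 = 49.4

49.4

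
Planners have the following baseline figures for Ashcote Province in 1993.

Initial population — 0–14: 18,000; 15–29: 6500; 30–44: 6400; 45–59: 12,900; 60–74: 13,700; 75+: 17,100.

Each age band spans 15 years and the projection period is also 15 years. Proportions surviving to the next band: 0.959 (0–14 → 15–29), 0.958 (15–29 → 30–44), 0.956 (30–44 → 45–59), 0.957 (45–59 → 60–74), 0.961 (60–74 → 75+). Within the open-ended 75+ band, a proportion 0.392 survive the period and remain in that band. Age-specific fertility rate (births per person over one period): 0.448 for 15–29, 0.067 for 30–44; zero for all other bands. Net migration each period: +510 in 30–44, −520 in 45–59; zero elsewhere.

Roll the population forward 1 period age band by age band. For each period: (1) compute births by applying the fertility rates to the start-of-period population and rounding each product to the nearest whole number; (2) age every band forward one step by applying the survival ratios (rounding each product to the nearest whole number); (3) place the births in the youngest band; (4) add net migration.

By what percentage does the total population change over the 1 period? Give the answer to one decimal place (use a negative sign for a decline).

Period 1.
Births: 6500 × 0.448 = 2912, 6400 × 0.067 = 429 → total 3341
15–29: 18000 × 0.959 = 17262
30–44: 6500 × 0.958 = 6227
45–59: 6400 × 0.956 = 6118
60–74: 12900 × 0.957 = 12345
75+: 13700 × 0.961 + 17100 × 0.392 = 13166 + 6703 = 19869
Net migration: 30–44 + 510 → 6737; 45–59 − 520 → 5598
Population now: 0–14=3341, 15–29=17262, 30–44=6737, 45–59=5598, 60–74=12345, 75+=19869
Total: 74600 → 65152; change = -9448; percentage change = -12.7%

-12.7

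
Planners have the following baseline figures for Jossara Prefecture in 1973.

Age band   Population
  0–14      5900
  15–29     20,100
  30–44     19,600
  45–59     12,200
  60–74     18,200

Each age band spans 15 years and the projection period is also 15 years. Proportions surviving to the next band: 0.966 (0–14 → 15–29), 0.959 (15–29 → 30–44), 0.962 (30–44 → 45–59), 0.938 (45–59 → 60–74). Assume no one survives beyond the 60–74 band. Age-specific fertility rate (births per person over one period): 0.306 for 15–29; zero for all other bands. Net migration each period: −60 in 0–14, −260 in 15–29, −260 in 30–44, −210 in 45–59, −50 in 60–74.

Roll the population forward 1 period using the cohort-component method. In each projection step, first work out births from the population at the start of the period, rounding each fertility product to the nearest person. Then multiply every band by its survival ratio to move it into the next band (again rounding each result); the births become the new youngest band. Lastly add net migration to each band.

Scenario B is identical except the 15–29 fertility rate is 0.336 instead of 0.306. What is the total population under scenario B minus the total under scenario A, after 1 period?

603

[period 1]
Births: 20100 × 0.306 = 6151
15–29: 5900 × 0.966 = 5699
30–44: 20100 × 0.959 = 19276
45–59: 19600 × 0.962 = 18855
60–74: 12200 × 0.938 = 11444
Net migration: 0–14 − 60 → 6091; 15–29 − 260 → 5439; 30–44 − 260 → 19016; 45–59 − 210 → 18645; 60–74 − 50 → 11394
End of period: [6091, 5439, 19016, 18645, 11394]
Scenario A total after 1 period: 60585
Scenario B projection —
[period 1]
Births: 20100 × 0.336 = 6754
15–29: 5900 × 0.966 = 5699
30–44: 20100 × 0.959 = 19276
45–59: 19600 × 0.962 = 18855
60–74: 12200 × 0.938 = 11444
Net migration: 0–14 − 60 → 6694; 15–29 − 260 → 5439; 30–44 − 260 → 19016; 45–59 − 210 → 18645; 60–74 − 50 → 11394
End of period: [6694, 5439, 19016, 18645, 11394]
Scenario B total after 1 period: 61188
Difference B − A = 61188 − 60585 = 603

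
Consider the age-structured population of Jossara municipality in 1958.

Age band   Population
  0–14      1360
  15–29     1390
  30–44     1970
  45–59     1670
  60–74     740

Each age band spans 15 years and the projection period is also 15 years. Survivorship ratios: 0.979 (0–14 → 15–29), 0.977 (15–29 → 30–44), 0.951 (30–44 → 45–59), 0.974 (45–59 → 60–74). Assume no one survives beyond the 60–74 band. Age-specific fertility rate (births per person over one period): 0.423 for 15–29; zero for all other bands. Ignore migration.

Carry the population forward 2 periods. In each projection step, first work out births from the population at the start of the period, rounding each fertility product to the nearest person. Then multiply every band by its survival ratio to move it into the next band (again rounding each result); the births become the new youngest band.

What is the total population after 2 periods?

Let group 1 be 0–14 through group 5 = 60–74.
[period 1]
Births: 1390 * 0.423 = 588
Group 2: 1360 * 0.979 = 1331
Group 3: 1390 * 0.977 = 1358
Group 4: 1970 * 0.951 = 1873
Group 5: 1670 * 0.974 = 1627
Population now: 0–14=588, 15–29=1331, 30–44=1358, 45–59=1873, 60–74=1627
[period 2]
Births: 1331 * 0.423 = 563
Group 2: 588 * 0.979 = 576
Group 3: 1331 * 0.977 = 1300
Group 4: 1358 * 0.951 = 1291
Group 5: 1873 * 0.974 = 1824
Population now: 0–14=563, 15–29=576, 30–44=1300, 45–59=1291, 60–74=1824
Total after period 2: 563 + 576 + 1300 + 1291 + 1824 = 5554

5554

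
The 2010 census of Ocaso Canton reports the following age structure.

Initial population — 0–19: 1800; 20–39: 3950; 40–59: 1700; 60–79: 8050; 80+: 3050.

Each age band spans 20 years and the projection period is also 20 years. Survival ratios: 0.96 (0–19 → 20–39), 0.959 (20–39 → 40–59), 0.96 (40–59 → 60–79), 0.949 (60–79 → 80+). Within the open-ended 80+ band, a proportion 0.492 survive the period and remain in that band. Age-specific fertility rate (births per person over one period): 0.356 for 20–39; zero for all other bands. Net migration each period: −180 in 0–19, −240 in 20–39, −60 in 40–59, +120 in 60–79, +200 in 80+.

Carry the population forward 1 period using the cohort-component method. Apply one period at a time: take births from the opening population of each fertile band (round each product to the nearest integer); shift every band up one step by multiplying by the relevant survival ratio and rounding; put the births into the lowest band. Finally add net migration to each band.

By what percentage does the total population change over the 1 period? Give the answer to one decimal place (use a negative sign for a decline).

-5.5

— Period 1 —
Births: 3950 × 0.356 = 1406
20–39: 1800 × 0.96 = 1728
40–59: 3950 × 0.959 = 3788
60–79: 1700 × 0.96 = 1632
80+: 8050 × 0.949 + 3050 × 0.492 = 7639 + 1501 = 9140
Net migration: 0–19 − 180 → 1226; 20–39 − 240 → 1488; 40–59 − 60 → 3728; 60–79 + 120 → 1752; 80+ + 200 → 9340
→ [1226, 1488, 3728, 1752, 9340]
Total: 18550 → 17534; change = -1016; percentage change = -5.5%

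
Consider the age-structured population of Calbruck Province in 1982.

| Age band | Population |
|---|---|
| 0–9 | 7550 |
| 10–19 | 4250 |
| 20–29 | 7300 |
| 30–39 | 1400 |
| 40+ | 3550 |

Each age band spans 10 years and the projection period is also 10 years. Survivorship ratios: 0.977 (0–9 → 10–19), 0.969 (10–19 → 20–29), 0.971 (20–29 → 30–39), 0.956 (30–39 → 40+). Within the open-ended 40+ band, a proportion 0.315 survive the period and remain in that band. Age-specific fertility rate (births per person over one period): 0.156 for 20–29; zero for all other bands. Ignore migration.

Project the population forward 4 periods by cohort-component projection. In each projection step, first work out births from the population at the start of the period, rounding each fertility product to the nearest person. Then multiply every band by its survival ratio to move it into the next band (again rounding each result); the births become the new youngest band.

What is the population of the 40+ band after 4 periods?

8588

Let group 1 be 0–9 through group 5 = 40+.
Period 1:
Births: 7300 * 0.156 = 1139
Group 2: 7550 * 0.977 = 7376
Group 3: 4250 * 0.969 = 4118
Group 4: 7300 * 0.971 = 7088
Group 5: 1400 * 0.956 + 3550 * 0.315 = 1338 + 1118 = 2456
→ [1139, 7376, 4118, 7088, 2456]
Period 2:
Births: 4118 * 0.156 = 642
Group 2: 1139 * 0.977 = 1113
Group 3: 7376 * 0.969 = 7147
Group 4: 4118 * 0.971 = 3999
Group 5: 7088 * 0.956 + 2456 * 0.315 = 6776 + 774 = 7550
→ [642, 1113, 7147, 3999, 7550]
Period 3:
Births: 7147 * 0.156 = 1115
Group 2: 642 * 0.977 = 627
Group 3: 1113 * 0.969 = 1078
Group 4: 7147 * 0.971 = 6940
Group 5: 3999 * 0.956 + 7550 * 0.315 = 3823 + 2378 = 6201
→ [1115, 627, 1078, 6940, 6201]
Period 4:
Births: 1078 * 0.156 = 168
Group 2: 1115 * 0.977 = 1089
Group 3: 627 * 0.969 = 608
Group 4: 1078 * 0.971 = 1047
Group 5: 6940 * 0.956 + 6201 * 0.315 = 6635 + 1953 = 8588
→ [168, 1089, 608, 1047, 8588]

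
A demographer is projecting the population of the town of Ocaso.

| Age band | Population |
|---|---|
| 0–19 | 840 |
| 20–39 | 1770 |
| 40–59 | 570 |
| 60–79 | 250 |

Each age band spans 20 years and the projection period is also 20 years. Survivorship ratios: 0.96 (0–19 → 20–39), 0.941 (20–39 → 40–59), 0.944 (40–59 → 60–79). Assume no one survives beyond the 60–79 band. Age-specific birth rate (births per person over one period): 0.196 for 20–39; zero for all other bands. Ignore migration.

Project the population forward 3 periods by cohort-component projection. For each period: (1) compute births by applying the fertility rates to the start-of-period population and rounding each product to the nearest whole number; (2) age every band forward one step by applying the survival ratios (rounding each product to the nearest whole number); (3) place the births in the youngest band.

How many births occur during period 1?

Let band 1 be 0–19 through band 4 = 60–79.
Period 1.
Births: 1770 × 0.196 = 347
Band 2: 840 × 0.96 = 806
Band 3: 1770 × 0.941 = 1666
Band 4: 570 × 0.944 = 538
End of period: [347, 806, 1666, 538]

347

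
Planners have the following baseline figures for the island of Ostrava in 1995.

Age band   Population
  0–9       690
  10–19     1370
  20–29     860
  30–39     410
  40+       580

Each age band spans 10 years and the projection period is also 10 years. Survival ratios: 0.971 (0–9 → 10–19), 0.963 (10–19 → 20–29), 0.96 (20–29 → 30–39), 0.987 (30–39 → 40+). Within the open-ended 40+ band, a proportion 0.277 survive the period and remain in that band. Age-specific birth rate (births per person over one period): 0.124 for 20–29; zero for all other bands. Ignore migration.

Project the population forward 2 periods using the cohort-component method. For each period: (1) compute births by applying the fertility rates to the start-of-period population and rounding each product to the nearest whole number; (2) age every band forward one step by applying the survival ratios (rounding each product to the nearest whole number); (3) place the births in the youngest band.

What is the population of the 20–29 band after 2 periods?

(Bands numbered youngest = 1 to oldest = 5.)
— Period 1 —
Births: 860 * 0.124 = 107
Band 2: 690 * 0.971 = 670
Band 3: 1370 * 0.963 = 1319
Band 4: 860 * 0.96 = 826
Band 5: 410 * 0.987 + 580 * 0.277 = 405 + 161 = 566
→ [107, 670, 1319, 826, 566]
— Period 2 —
Births: 1319 * 0.124 = 164
Band 2: 107 * 0.971 = 104
Band 3: 670 * 0.963 = 645
Band 4: 1319 * 0.96 = 1266
Band 5: 826 * 0.987 + 566 * 0.277 = 815 + 157 = 972
→ [164, 104, 645, 1266, 972]

645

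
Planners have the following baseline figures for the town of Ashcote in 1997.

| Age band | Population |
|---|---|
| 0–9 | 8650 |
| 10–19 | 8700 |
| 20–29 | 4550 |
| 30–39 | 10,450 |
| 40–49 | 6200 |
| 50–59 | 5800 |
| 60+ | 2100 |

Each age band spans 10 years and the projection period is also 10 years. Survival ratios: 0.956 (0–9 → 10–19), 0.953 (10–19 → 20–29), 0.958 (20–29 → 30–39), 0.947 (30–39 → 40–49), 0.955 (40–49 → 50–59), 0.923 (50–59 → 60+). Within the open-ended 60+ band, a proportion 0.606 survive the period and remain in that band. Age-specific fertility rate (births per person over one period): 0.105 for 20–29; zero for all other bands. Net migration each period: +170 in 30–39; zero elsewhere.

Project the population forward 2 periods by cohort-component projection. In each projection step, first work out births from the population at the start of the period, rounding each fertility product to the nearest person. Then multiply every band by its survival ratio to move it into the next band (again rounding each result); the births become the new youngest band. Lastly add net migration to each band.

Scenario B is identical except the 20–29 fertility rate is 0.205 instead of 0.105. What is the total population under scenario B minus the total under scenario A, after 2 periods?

Numbering the groups 1..7 from youngest to oldest:
Period 1.
Births: 4550 * 0.105 = 478
Group 2: 8650 * 0.956 = 8269
Group 3: 8700 * 0.953 = 8291
Group 4: 4550 * 0.958 = 4359
Group 5: 10450 * 0.947 = 9896
Group 6: 6200 * 0.955 = 5921
Group 7: 5800 * 0.923 + 2100 * 0.606 = 5353 + 1273 = 6626
Net migration: Group 4 + 170 → 4529
Population now: 0–9=478, 10–19=8269, 20–29=8291, 30–39=4529, 40–49=9896, 50–59=5921, 60+=6626
Period 2.
Births: 8291 * 0.105 = 871
Group 2: 478 * 0.956 = 457
Group 3: 8269 * 0.953 = 7880
Group 4: 8291 * 0.958 = 7943
Group 5: 4529 * 0.947 = 4289
Group 6: 9896 * 0.955 = 9451
Group 7: 5921 * 0.923 + 6626 * 0.606 = 5465 + 4015 = 9480
Net migration: Group 4 + 170 → 8113
Population now: 0–9=871, 10–19=457, 20–29=7880, 30–39=8113, 40–49=4289, 50–59=9451, 60+=9480
Scenario A total after 2 periods: 40541
Scenario B projection —
Period 1.
Births: 4550 * 0.205 = 933
Group 2: 8650 * 0.956 = 8269
Group 3: 8700 * 0.953 = 8291
Group 4: 4550 * 0.958 = 4359
Group 5: 10450 * 0.947 = 9896
Group 6: 6200 * 0.955 = 5921
Group 7: 5800 * 0.923 + 2100 * 0.606 = 5353 + 1273 = 6626
Net migration: Group 4 + 170 → 4529
Population now: 0–9=933, 10–19=8269, 20–29=8291, 30–39=4529, 40–49=9896, 50–59=5921, 60+=6626
Period 2.
Births: 8291 * 0.205 = 1700
Group 2: 933 * 0.956 = 892
Group 3: 8269 * 0.953 = 7880
Group 4: 8291 * 0.958 = 7943
Group 5: 4529 * 0.947 = 4289
Group 6: 9896 * 0.955 = 9451
Group 7: 5921 * 0.923 + 6626 * 0.606 = 5465 + 4015 = 9480
Net migration: Group 4 + 170 → 8113
Population now: 0–9=1700, 10–19=892, 20–29=7880, 30–39=8113, 40–49=4289, 50–59=9451, 60+=9480
Scenario B total after 2 periods: 41805
Difference B − A = 41805 − 40541 = 1264

1264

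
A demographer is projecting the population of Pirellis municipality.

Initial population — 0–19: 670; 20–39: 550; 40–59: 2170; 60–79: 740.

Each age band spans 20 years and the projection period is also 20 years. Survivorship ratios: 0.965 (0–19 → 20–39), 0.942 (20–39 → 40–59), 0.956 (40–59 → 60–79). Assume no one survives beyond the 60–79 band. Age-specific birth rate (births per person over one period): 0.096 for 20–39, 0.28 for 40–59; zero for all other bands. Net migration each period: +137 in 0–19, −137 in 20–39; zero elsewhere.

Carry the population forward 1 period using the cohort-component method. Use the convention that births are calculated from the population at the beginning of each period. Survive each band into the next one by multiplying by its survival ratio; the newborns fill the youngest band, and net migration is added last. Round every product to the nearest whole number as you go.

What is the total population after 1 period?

3901

Let group 1 be 0–19 through group 4 = 60–79.
[period 1]
Births: 550 * 0.096 = 53, 2170 * 0.28 = 608 → total 661
Group 2: 670 * 0.965 = 647
Group 3: 550 * 0.942 = 518
Group 4: 2170 * 0.956 = 2075
Net migration: Group 1 + 137 → 798; Group 2 − 137 → 510
Population now: 0–19=798, 20–39=510, 40–59=518, 60–79=2075
Total after period 1: 798 + 510 + 518 + 2075 = 3901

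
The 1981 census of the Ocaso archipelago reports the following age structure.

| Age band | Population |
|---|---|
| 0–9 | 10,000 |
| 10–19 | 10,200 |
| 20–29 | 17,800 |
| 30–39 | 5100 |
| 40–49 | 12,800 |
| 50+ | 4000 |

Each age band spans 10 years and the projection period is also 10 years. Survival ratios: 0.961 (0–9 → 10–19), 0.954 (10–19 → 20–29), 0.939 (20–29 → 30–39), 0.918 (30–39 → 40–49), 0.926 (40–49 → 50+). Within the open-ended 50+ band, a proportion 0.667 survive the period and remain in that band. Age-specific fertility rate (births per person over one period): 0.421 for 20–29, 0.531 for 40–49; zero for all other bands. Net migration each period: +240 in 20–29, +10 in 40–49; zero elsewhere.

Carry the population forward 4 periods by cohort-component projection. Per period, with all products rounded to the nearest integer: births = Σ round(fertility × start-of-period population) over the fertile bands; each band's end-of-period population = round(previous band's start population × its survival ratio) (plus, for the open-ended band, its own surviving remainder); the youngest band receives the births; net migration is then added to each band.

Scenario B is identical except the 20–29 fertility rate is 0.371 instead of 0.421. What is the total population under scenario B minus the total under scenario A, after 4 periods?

-2646

[period 1]
Births: 17800 * 0.421 = 7494  |  12800 * 0.531 = 6797 → 14291
10–19: 10000 * 0.961 = 9610
20–29: 10200 * 0.954 = 9731
30–39: 17800 * 0.939 = 16714
40–49: 5100 * 0.918 = 4682
50+: 12800 * 0.926 + 4000 * 0.667 = 11853 + 2668 = 14521
Net migration: 20–29 + 240 → 9971; 40–49 + 10 → 4692
→ [14291, 9610, 9971, 16714, 4692, 14521]
[period 2]
Births: 9971 * 0.421 = 4198  |  4692 * 0.531 = 2491 → 6689
10–19: 14291 * 0.961 = 13734
20–29: 9610 * 0.954 = 9168
30–39: 9971 * 0.939 = 9363
40–49: 16714 * 0.918 = 15343
50+: 4692 * 0.926 + 14521 * 0.667 = 4345 + 9686 = 14031
Net migration: 20–29 + 240 → 9408; 40–49 + 10 → 15353
→ [6689, 13734, 9408, 9363, 15353, 14031]
[period 3]
Births: 9408 * 0.421 = 3961  |  15353 * 0.531 = 8152 → 12113
10–19: 6689 * 0.961 = 6428
20–29: 13734 * 0.954 = 13102
30–39: 9408 * 0.939 = 8834
40–49: 9363 * 0.918 = 8595
50+: 15353 * 0.926 + 14031 * 0.667 = 14217 + 9359 = 23576
Net migration: 20–29 + 240 → 13342; 40–49 + 10 → 8605
→ [12113, 6428, 13342, 8834, 8605, 23576]
[period 4]
Births: 13342 * 0.421 = 5617  |  8605 * 0.531 = 4569 → 10186
10–19: 12113 * 0.961 = 11641
20–29: 6428 * 0.954 = 6132
30–39: 13342 * 0.939 = 12528
40–49: 8834 * 0.918 = 8110
50+: 8605 * 0.926 + 23576 * 0.667 = 7968 + 15725 = 23693
Net migration: 20–29 + 240 → 6372; 40–49 + 10 → 8120
→ [10186, 11641, 6372, 12528, 8120, 23693]
Scenario A total after 4 periods: 72540
Scenario B projection —
[period 1]
Births: 17800 * 0.371 = 6604  |  12800 * 0.531 = 6797 → 13401
10–19: 10000 * 0.961 = 9610
20–29: 10200 * 0.954 = 9731
30–39: 17800 * 0.939 = 16714
40–49: 5100 * 0.918 = 4682
50+: 12800 * 0.926 + 4000 * 0.667 = 11853 + 2668 = 14521
Net migration: 20–29 + 240 → 9971; 40–49 + 10 → 4692
→ [13401, 9610, 9971, 16714, 4692, 14521]
[period 2]
Births: 9971 * 0.371 = 3699  |  4692 * 0.531 = 2491 → 6190
10–19: 13401 * 0.961 = 12878
20–29: 9610 * 0.954 = 9168
30–39: 9971 * 0.939 = 9363
40–49: 16714 * 0.918 = 15343
50+: 4692 * 0.926 + 14521 * 0.667 = 4345 + 9686 = 14031
Net migration: 20–29 + 240 → 9408; 40–49 + 10 → 15353
→ [6190, 12878, 9408, 9363, 15353, 14031]
[period 3]
Births: 9408 * 0.371 = 3490  |  15353 * 0.531 = 8152 → 11642
10–19: 6190 * 0.961 = 5949
20–29: 12878 * 0.954 = 12286
30–39: 9408 * 0.939 = 8834
40–49: 9363 * 0.918 = 8595
50+: 15353 * 0.926 + 14031 * 0.667 = 14217 + 9359 = 23576
Net migration: 20–29 + 240 → 12526; 40–49 + 10 → 8605
→ [11642, 5949, 12526, 8834, 8605, 23576]
[period 4]
Births: 12526 * 0.371 = 4647  |  8605 * 0.531 = 4569 → 9216
10–19: 11642 * 0.961 = 11188
20–29: 5949 * 0.954 = 5675
30–39: 12526 * 0.939 = 11762
40–49: 8834 * 0.918 = 8110
50+: 8605 * 0.926 + 23576 * 0.667 = 7968 + 15725 = 23693
Net migration: 20–29 + 240 → 5915; 40–49 + 10 → 8120
→ [9216, 11188, 5915, 11762, 8120, 23693]
Scenario B total after 4 periods: 69894
Difference B − A = 69894 − 72540 = -2646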